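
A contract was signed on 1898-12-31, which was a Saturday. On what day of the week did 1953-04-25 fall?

Day-of-year of December 31, 1898: 365.
Day-of-year of April 25, 1953: 115.
1898 has 365 days, so 365 − 365 = 0 days remain in 1898.
Full years 1899–1952: 41 common + 13 leap = 41×365 + 13×366 = 19723 days.
Total: 0 + 19723 + 115 = 19838 days.
19838 is a multiple of 7, so 1953-04-25 falls on the same weekday: Saturday.

Saturday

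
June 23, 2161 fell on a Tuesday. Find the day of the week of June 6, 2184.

Sunday

Day-of-year of June 23, 2161: 174.
Day-of-year of June 6, 2184: 158.
2161 has 365 days, so 365 − 174 = 191 days remain in 2161.
Full years 2162–2183: 17 common + 5 leap = 17×365 + 5×366 = 8035 days.
Total: 191 + 8035 + 158 = 8384 days.
8384 mod 7 = 5, so 5 days after Tuesday is Sunday.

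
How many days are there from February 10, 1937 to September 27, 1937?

229

February 1937: 28 − 10 = 18 days remain (1937 is not a leap year, so February has 28 days).
Then March (31), April (30), May (31), June (30), July (31), August (31): 31 + 30 + 31 + 30 + 31 + 31 = 184 days.
September 1–27, 1937: 27 days.
Total: 18 + 184 + 27 = 229 days.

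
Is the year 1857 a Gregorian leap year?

No

1857 is not a leap year.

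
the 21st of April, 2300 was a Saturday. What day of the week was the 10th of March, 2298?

Thursday

Count forward from the earlier date (March 10, 2298) to the later (April 21, 2300):
March 2298: 31 − 10 = 21 days remain.
Then 24 full months totalling 730 days.
April 1–21, 2300: 21 days.
Total: 21 + 730 + 21 = 772 days.
772 mod 7 = 2, so 2 days before Saturday is Thursday.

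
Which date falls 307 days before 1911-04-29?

1910-06-26

Count 307 days before April 29, 1911:
Day-of-year of June 26, 1910: 177.
Day-of-year of April 29, 1911: 119.
1910 has 365 days, so 365 − 177 = 188 days remain in 1910.
Total: 188 + 119 = 307 days.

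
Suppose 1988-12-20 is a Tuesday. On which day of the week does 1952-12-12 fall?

Count forward from the earlier date (December 12, 1952) to the later (December 20, 1988):
From December 12, 1952 to December 12, 1988: 36 years, of which 9 contain a Feb 29 — 27×365 + 9×366 = 13149 days.
Within December 1988: 20 − 12 = 8 days.
Total: 13157 days.
13157 mod 7 = 4, so 4 days before Tuesday is Friday.

Friday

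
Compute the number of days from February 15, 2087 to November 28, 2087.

February 2087: 28 − 15 = 13 days remain (2087 is not a leap year, so February has 28 days).
Then March (31), April (30), May (31), June (30), July (31), August (31), September (30), October (31): 31 + 30 + 31 + 30 + 31 + 31 + 30 + 31 = 245 days.
November 1–28, 2087: 28 days.
Total: 13 + 245 + 28 = 286 days.

286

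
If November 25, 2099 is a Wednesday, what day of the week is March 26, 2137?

Day-of-year of November 25, 2099: 329.
Day-of-year of March 26, 2137: 85.
2099 has 365 days, so 365 − 329 = 36 days remain in 2099.
Full years 2100–2136: 28 common + 9 leap = 28×365 + 9×366 = 13514 days.
Total: 36 + 13514 + 85 = 13635 days.
13635 mod 7 = 6, so 6 days after Wednesday is Tuesday.

Tuesday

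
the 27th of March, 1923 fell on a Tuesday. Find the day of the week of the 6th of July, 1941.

Sunday

Day-of-year of March 27, 1923: 86.
Day-of-year of July 6, 1941: 187.
1923 has 365 days, so 365 − 86 = 279 days remain in 1923.
Full years 1924–1940: 12 common + 5 leap = 12×365 + 5×366 = 6210 days.
Total: 279 + 6210 + 187 = 6676 days.
6676 mod 7 = 5, so 5 days after Tuesday is Sunday.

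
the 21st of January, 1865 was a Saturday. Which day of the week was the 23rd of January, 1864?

Saturday

Count forward from the earlier date (January 23, 1864) to the later (January 21, 1865):
January 1864: 31 − 23 = 8 days remain.
Then 11 full months totalling 335 days.
January 1–21, 1865: 21 days.
Total: 8 + 335 + 21 = 364 days.
364 is a multiple of 7, so the 23rd of January, 1864 falls on the same weekday: Saturday.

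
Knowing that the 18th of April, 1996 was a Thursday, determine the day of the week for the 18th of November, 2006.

Day-of-year of April 18, 1996: 109.
Day-of-year of November 18, 2006: 322.
1996 has 366 days, so 366 − 109 = 257 days remain in 1996.
Full years 1997–2005: 7 common + 2 leap = 7×365 + 2×366 = 3287 days.
Total: 257 + 3287 + 322 = 3866 days.
3866 mod 7 = 2, so 2 days after Thursday is Saturday.

Saturday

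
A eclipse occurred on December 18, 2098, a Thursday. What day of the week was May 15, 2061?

Count forward from the earlier date (May 15, 2061) to the later (December 18, 2098):
Day-of-year of May 15, 2061: 135.
Day-of-year of December 18, 2098: 352.
2061 has 365 days, so 365 − 135 = 230 days remain in 2061.
Full years 2062–2097: 27 common + 9 leap = 27×365 + 9×366 = 13149 days.
Total: 230 + 13149 + 352 = 13731 days.
13731 mod 7 = 4, so 4 days before Thursday is Sunday.

Sunday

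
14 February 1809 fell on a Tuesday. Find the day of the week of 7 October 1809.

Saturday

February 1809: 28 − 14 = 14 days remain (1809 is not a leap year, so February has 28 days).
Then March (31), April (30), May (31), June (30), July (31), August (31), September (30): 31 + 30 + 31 + 30 + 31 + 31 + 30 = 214 days.
October 1–7, 1809: 7 days.
Total: 14 + 214 + 7 = 235 days.
235 mod 7 = 4, so 4 days after Tuesday is Saturday.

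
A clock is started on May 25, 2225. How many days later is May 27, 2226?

367

Day-of-year of May 25, 2225: 145.
Day-of-year of May 27, 2226: 147.
2225 has 365 days, so 365 − 145 = 220 days remain in 2225.
Total: 220 + 147 = 367 days.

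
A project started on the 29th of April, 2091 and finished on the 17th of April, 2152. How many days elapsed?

From April 29, 2091 to April 29, 2151: 60 years, of which 14 contain a Feb 29 — 46×365 + 14×366 = 21914 days.
(2100 is not a leap year (divisible by 100 but not 400).)
April 2151: 30 − 29 = 1 day remains.
Then 11 full months totalling 336 days.
April 1–17, 2152: 17 days.
Residual: 354 days.
Total: 22268 days.

22268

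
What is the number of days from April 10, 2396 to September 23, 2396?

166

April 2396: 30 − 10 = 20 days remain.
Then May (31), June (30), July (31), August (31): 31 + 30 + 31 + 31 = 123 days.
September 1–23, 2396: 23 days.
Total: 20 + 123 + 23 = 166 days.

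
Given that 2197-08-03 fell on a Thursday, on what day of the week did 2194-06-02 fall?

Monday

Count forward from the earlier date (June 2, 2194) to the later (August 3, 2197):
June 2, 2194 → June 2, 2195: 365 days.
June 2, 2195 → June 2, 2196: 366 days (2196 is a leap year).
June 2, 2196 → June 2, 2197: 365 days.
June 2197: 30 − 2 = 28 days remain.
Then July (31): 31 days.
August 1–3, 2197: 3 days.
Residual: 62 days.
Total: 1158 days.
1158 mod 7 = 3, so 3 days before Thursday is Monday.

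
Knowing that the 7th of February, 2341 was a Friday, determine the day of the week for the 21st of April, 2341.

February 2341: 28 − 7 = 21 days remain (2341 is not a leap year, so February has 28 days).
Then March (31): 31 days.
April 1–21, 2341: 21 days.
Total: 21 + 31 + 21 = 73 days.
73 mod 7 = 3, so 3 days after Friday is Monday.

Monday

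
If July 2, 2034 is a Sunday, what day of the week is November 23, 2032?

Tuesday

Count forward from the earlier date (November 23, 2032) to the later (July 2, 2034):
November 23, 2032 → November 23, 2033: 365 days.
November 2033: 30 − 23 = 7 days remain.
Then December (31), January (31), February 2034 (28), March (31), April (30), May (31), June (30): 31 + 31 + 28 + 31 + 30 + 31 + 30 = 212 days.
July 1–2, 2034: 2 days.
Residual: 221 days.
Total: 586 days.
586 mod 7 = 5, so 5 days before Sunday is Tuesday.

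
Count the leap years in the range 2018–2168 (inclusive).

Years divisible by 4: 2020, 2024, …, 2168 — 38 in all.
Of these, 2100 is divisible by 100 but not 400, so not leap.
Leap years: 38 − 1 = 37.

37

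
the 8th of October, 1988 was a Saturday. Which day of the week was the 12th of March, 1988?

Saturday

Count forward from the earlier date (March 12, 1988) to the later (October 8, 1988):
March 1988: 31 − 12 = 19 days remain.
Then April (30), May (31), June (30), July (31), August (31), September (30): 30 + 31 + 30 + 31 + 31 + 30 = 183 days.
October 1–8, 1988: 8 days.
Total: 19 + 183 + 8 = 210 days.
210 is a multiple of 7, so the 12th of March, 1988 falls on the same weekday: Saturday.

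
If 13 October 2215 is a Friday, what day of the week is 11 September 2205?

Count forward from the earlier date (September 11, 2205) to the later (October 13, 2215):
Day-of-year of September 11, 2205: 254.
Day-of-year of October 13, 2215: 286.
2205 has 365 days, so 365 − 254 = 111 days remain in 2205.
Full years 2206–2214: 7 common + 2 leap = 7×365 + 2×366 = 3287 days.
Total: 111 + 3287 + 286 = 3684 days.
3684 mod 7 = 2, so 2 days before Friday is Wednesday.

Wednesday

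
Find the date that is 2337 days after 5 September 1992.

29 January 1999

Count 2337 days after September 5, 1992:
September 5, 1992 → September 5, 1993: 365 days.
September 5, 1993 → September 5, 1994: 365 days.
September 5, 1994 → September 5, 1995: 365 days.
September 5, 1995 → September 5, 1996: 366 days (1996 is a leap year).
September 5, 1996 → September 5, 1997: 365 days.
September 5, 1997 → September 5, 1998: 365 days.
September 1998: 30 − 5 = 25 days remain.
Then October (31), November (30), December (31): 31 + 30 + 31 = 92 days.
January 1–29, 1999: 29 days.
Residual: 146 days.
Total: 2337 days.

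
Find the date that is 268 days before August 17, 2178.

November 22, 2177

Count 268 days before August 17, 2178:
Day-of-year of November 22, 2177: 326.
Day-of-year of August 17, 2178: 229.
2177 has 365 days, so 365 − 326 = 39 days remain in 2177.
Total: 39 + 229 = 268 days.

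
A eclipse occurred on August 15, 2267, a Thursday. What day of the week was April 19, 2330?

Day-of-year of August 15, 2267: 227.
Day-of-year of April 19, 2330: 109.
2267 has 365 days, so 365 − 227 = 138 days remain in 2267.
Full years 2268–2329: 47 common + 15 leap = 47×365 + 15×366 = 22645 days.
Total: 138 + 22645 + 109 = 22892 days.
22892 mod 7 = 2, so 2 days after Thursday is Saturday.

Saturday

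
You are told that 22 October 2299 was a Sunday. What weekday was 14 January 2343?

Thursday

From October 22, 2299 to October 22, 2342: 43 years, of which 10 contain a Feb 29 — 33×365 + 10×366 = 15705 days.
(2300 is not a leap year (divisible by 100 but not 400).)
October 2342: 31 − 22 = 9 days remain.
Then November (30), December (31): 30 + 31 = 61 days.
January 1–14, 2343: 14 days.
Residual: 84 days.
Total: 15789 days.
15789 mod 7 = 4, so 4 days after Sunday is Thursday.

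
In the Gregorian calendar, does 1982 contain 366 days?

No

1982 is not a leap year.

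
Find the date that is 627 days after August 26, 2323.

May 14, 2325

Count 627 days after August 26, 2323:
August 26, 2323 → August 26, 2324: 366 days (2324 is a leap year).
August 2324: 31 − 26 = 5 days remain.
Then September (30), October (31), November (30), December (31), January (31), February 2325 (28), March (31), April (30): 30 + 31 + 30 + 31 + 31 + 28 + 31 + 30 = 242 days.
May 1–14, 2325: 14 days.
Residual: 261 days.
Total: 627 days.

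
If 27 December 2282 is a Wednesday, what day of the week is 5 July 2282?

Wednesday

Count forward from the earlier date (July 5, 2282) to the later (December 27, 2282):
July 2282: 31 − 5 = 26 days remain.
Then August (31), September (30), October (31), November (30): 31 + 30 + 31 + 30 = 122 days.
December 1–27, 2282: 27 days.
Total: 26 + 122 + 27 = 175 days.
175 is a multiple of 7, so 5 July 2282 falls on the same weekday: Wednesday.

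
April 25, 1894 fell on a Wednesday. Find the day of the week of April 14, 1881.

Thursday

Count forward from the earlier date (April 14, 1881) to the later (April 25, 1894):
Day-of-year of April 14, 1881: 104.
Day-of-year of April 25, 1894: 115.
1881 has 365 days, so 365 − 104 = 261 days remain in 1881.
Full years 1882–1893: 9 common + 3 leap = 9×365 + 3×366 = 4383 days.
Total: 261 + 4383 + 115 = 4759 days.
4759 mod 7 = 6, so 6 days before Wednesday is Thursday.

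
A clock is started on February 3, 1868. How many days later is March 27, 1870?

February 3, 1868 → February 3, 1869: 366 days (1868 is a leap year).
February 3, 1869 → February 3, 1870: 365 days.
February 1870: 28 − 3 = 25 days remain (1870 is not a leap year, so February has 28 days).
March 1–27, 1870: 27 days.
Residual: 52 days.
Total: 783 days.

783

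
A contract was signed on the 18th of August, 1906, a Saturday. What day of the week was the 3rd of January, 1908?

August 18, 1906 → August 18, 1907: 365 days.
August 1907: 31 − 18 = 13 days remain.
Then September (30), October (31), November (30), December (31): 30 + 31 + 30 + 31 = 122 days.
January 1–3, 1908: 3 days.
Residual: 138 days.
Total: 503 days.
503 mod 7 = 6, so 6 days after Saturday is Friday.

Friday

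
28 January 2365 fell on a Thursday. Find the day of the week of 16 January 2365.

Count forward from the earlier date (January 16, 2365) to the later (January 28, 2365):
Within January 2365: 28 − 16 = 12 days.
12 mod 7 = 5, so 5 days before Thursday is Saturday.

Saturday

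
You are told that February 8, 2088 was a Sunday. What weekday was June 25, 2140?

Saturday

From February 8, 2088 to February 8, 2140: 52 years, of which 12 contain a Feb 29 — 40×365 + 12×366 = 18992 days.
(2100 is not a leap year (divisible by 100 but not 400).)
February 2140: 29 − 8 = 21 days remain (2140 is a leap year, so February has 29 days).
Then March (31), April (30), May (31): 31 + 30 + 31 = 92 days.
June 1–25, 2140: 25 days.
Residual: 138 days.
Total: 19130 days.
19130 mod 7 = 6, so 6 days after Sunday is Saturday.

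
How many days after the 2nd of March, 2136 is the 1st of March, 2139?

March 2, 2136 → March 2, 2137: 365 days.
March 2, 2137 → March 2, 2138: 365 days.
March 2138: 31 − 2 = 29 days remain.
Then 11 full months totalling 334 days.
March 1, 2139: 1 day.
Residual: 364 days.
Total: 1094 days.

1094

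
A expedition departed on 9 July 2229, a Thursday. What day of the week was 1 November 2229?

July 2229: 31 − 9 = 22 days remain.
Then August (31), September (30), October (31): 31 + 30 + 31 = 92 days.
November 1, 2229: 1 day.
Total: 22 + 92 + 1 = 115 days.
115 mod 7 = 3, so 3 days after Thursday is Sunday.

Sunday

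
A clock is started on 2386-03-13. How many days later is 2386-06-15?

March 2386: 31 − 13 = 18 days remain.
Then April (30), May (31): 30 + 31 = 61 days.
June 1–15, 2386: 15 days.
Total: 18 + 61 + 15 = 94 days.

94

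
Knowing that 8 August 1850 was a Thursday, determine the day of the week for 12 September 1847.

Count forward from the earlier date (September 12, 1847) to the later (August 8, 1850):
Day-of-year of September 12, 1847: 255.
Day-of-year of August 8, 1850: 220.
1847 has 365 days, so 365 − 255 = 110 days remain in 1847.
Full years: 1848: 366; 1849: 365. Sum = 731.
Total: 110 + 731 + 220 = 1061 days.
1061 mod 7 = 4, so 4 days before Thursday is Sunday.

Sunday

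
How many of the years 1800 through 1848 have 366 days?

12

Years divisible by 4: 1800, 1804, …, 1848 — 13 in all.
Of these, 1800 is divisible by 100 but not 400, so not leap.
Leap years: 13 − 1 = 12.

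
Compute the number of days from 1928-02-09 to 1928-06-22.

134

February 1928: 29 − 9 = 20 days remain (1928 is a leap year, so February has 29 days).
Then March (31), April (30), May (31): 31 + 30 + 31 = 92 days.
June 1–22, 1928: 22 days.
Total: 20 + 92 + 22 = 134 days.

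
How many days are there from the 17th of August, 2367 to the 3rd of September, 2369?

748

August 2367: 31 − 17 = 14 days remain.
Then 24 full months totalling 731 days.
September 1–3, 2369: 3 days.
Total: 14 + 731 + 3 = 748 days.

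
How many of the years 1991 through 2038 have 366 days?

Years divisible by 4 in [1991, 2038]: 1992, 1996, 2000, 2004, 2008, 2012, 2016, 2020, 2024, 2028, 2032, 2036.
2000 is divisible by 400, so still leap.
No century exceptions apply. Count: 12.

12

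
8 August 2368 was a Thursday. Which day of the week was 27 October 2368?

August 2368: 31 − 8 = 23 days remain.
Then September (30): 30 days.
October 1–27, 2368: 27 days.
Total: 23 + 30 + 27 = 80 days.
80 mod 7 = 3, so 3 days after Thursday is Sunday.

Sunday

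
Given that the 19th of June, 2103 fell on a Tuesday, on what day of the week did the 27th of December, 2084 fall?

Wednesday

Count forward from the earlier date (December 27, 2084) to the later (June 19, 2103):
From December 27, 2084 to December 27, 2102: 18 years, of which 3 contain a Feb 29 — 15×365 + 3×366 = 6573 days.
(2100 is not a leap year (divisible by 100 but not 400).)
December 2102: 31 − 27 = 4 days remain.
Then January (31), February 2103 (28), March (31), April (30), May (31): 31 + 28 + 31 + 30 + 31 = 151 days.
June 1–19, 2103: 19 days.
Residual: 174 days.
Total: 6747 days.
6747 mod 7 = 6, so 6 days before Tuesday is Wednesday.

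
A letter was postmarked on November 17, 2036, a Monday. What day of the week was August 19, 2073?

From November 17, 2036 to November 17, 2072: 36 years, of which 9 contain a Feb 29 — 27×365 + 9×366 = 13149 days.
November 2072: 30 − 17 = 13 days remain.
Then December (31), January (31), February 2073 (28), March (31), April (30), May (31), June (30), July (31): 31 + 31 + 28 + 31 + 30 + 31 + 30 + 31 = 243 days.
August 1–19, 2073: 19 days.
Residual: 275 days.
Total: 13424 days.
13424 mod 7 = 5, so 5 days after Monday is Saturday.

Saturday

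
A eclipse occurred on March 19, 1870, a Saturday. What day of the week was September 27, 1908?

Sunday

Day-of-year of March 19, 1870: 78.
Day-of-year of September 27, 1908: 271.
1870 has 365 days, so 365 − 78 = 287 days remain in 1870.
Full years 1871–1907: 29 common + 8 leap = 29×365 + 8×366 = 13513 days.
Total: 287 + 13513 + 271 = 14071 days.
14071 mod 7 = 1, so 1 day after Saturday is Sunday.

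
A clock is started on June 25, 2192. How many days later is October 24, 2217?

9251

From June 25, 2192 to June 25, 2217: 25 years, of which 5 contain a Feb 29 — 20×365 + 5×366 = 9130 days.
(2200 is not a leap year (divisible by 100 but not 400).)
June 2217: 30 − 25 = 5 days remain.
Then July (31), August (31), September (30): 31 + 31 + 30 = 92 days.
October 1–24, 2217: 24 days.
Residual: 121 days.
Total: 9251 days.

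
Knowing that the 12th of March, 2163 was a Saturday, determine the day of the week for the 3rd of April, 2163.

Sunday

March 2163: 31 − 12 = 19 days remain.
April 1–3, 2163: 3 days.
Total: 19 + 3 = 22 days.
22 mod 7 = 1, so 1 day after Saturday is Sunday.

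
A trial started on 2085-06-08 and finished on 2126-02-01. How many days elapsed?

14847

From June 8, 2085 to June 8, 2125: 40 years, of which 9 contain a Feb 29 — 31×365 + 9×366 = 14609 days.
(2100 is not a leap year (divisible by 100 but not 400).)
June 2125: 30 − 8 = 22 days remain.
Then July (31), August (31), September (30), October (31), November (30), December (31), January (31): 31 + 31 + 30 + 31 + 30 + 31 + 31 = 215 days.
February 1, 2126: 1 day (2126 is not a leap year).
Residual: 238 days.
Total: 14847 days.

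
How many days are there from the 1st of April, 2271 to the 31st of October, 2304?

12266

Day-of-year of April 1, 2271: 91.
Day-of-year of October 31, 2304: 305.
2271 has 365 days, so 365 − 91 = 274 days remain in 2271.
Full years 2272–2303: 25 common + 7 leap = 25×365 + 7×366 = 11687 days.
Total: 274 + 11687 + 305 = 12266 days.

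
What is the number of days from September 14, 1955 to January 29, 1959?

Day-of-year of September 14, 1955: 257.
Day-of-year of January 29, 1959: 29.
1955 has 365 days, so 365 − 257 = 108 days remain in 1955.
Full years: 1956: 366; 1957: 365; 1958: 365. Sum = 1096.
Total: 108 + 1096 + 29 = 1233 days.

1233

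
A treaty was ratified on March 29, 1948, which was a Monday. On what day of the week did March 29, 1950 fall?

Day-of-year of March 29, 1948: 89.
Day-of-year of March 29, 1950: 88.
1948 has 366 days, so 366 − 89 = 277 days remain in 1948.
Full years: 1949: 365. Sum = 365.
Total: 277 + 365 + 88 = 730 days.
730 mod 7 = 2, so 2 days after Monday is Wednesday.

Wednesday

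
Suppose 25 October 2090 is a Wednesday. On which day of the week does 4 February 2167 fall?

Wednesday

From October 25, 2090 to October 25, 2166: 76 years, of which 18 contain a Feb 29 — 58×365 + 18×366 = 27758 days.
(2100 is not a leap year (divisible by 100 but not 400).)
October 2166: 31 − 25 = 6 days remain.
Then November (30), December (31), January (31): 30 + 31 + 31 = 92 days.
February 1–4, 2167: 4 days (2167 is not a leap year).
Residual: 102 days.
Total: 27860 days.
27860 is a multiple of 7, so 4 February 2167 falls on the same weekday: Wednesday.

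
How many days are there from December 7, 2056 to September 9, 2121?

23651

From December 7, 2056 to December 7, 2120: 64 years, of which 15 contain a Feb 29 — 49×365 + 15×366 = 23375 days.
(2100 is not a leap year (divisible by 100 but not 400).)
December 2120: 31 − 7 = 24 days remain.
Then January (31), February 2121 (28), March (31), April (30), May (31), June (30), July (31), August (31): 31 + 28 + 31 + 30 + 31 + 30 + 31 + 31 = 243 days.
September 1–9, 2121: 9 days.
Residual: 276 days.
Total: 23651 days.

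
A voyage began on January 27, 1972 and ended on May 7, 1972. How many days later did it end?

January 1972: 31 − 27 = 4 days remain.
Then February 1972 (29), March (31), April (30): 29 + 31 + 30 = 90 days.
May 1–7, 1972: 7 days.
Total: 4 + 90 + 7 = 101 days.

101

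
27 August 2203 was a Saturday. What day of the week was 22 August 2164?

Wednesday

Count forward from the earlier date (August 22, 2164) to the later (August 27, 2203):
From August 22, 2164 to August 22, 2203: 39 years, of which 8 contain a Feb 29 — 31×365 + 8×366 = 14243 days.
(2200 is not a leap year (divisible by 100 but not 400).)
Within August 2203: 27 − 22 = 5 days.
Total: 14248 days.
14248 mod 7 = 3, so 3 days before Saturday is Wednesday.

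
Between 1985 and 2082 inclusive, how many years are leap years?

Years divisible by 4: 1988, 1992, …, 2080 — 24 in all.
2000 is divisible by 400, so still leap.
No century exceptions apply. Count: 24.

24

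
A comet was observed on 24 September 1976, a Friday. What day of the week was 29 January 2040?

Sunday

From September 24, 1976 to September 24, 2039: 63 years, of which 15 contain a Feb 29 — 48×365 + 15×366 = 23010 days.
(2000 is a leap year (divisible by 400).)
September 2039: 30 − 24 = 6 days remain.
Then October (31), November (30), December (31): 31 + 30 + 31 = 92 days.
January 1–29, 2040: 29 days.
Residual: 127 days.
Total: 23137 days.
23137 mod 7 = 2, so 2 days after Friday is Sunday.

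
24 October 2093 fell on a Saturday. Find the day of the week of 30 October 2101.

Sunday

Day-of-year of October 24, 2093: 297.
Day-of-year of October 30, 2101: 303.
2093 has 365 days, so 365 − 297 = 68 days remain in 2093.
Full years 2094–2100: 6 common + 1 leap = 6×365 + 1×366 = 2556 days.
Total: 68 + 2556 + 303 = 2927 days.
2927 mod 7 = 1, so 1 day after Saturday is Sunday.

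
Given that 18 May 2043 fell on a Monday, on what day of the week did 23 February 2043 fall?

Count forward from the earlier date (February 23, 2043) to the later (May 18, 2043):
February 2043: 28 − 23 = 5 days remain (2043 is not a leap year, so February has 28 days).
Then March (31), April (30): 31 + 30 = 61 days.
May 1–18, 2043: 18 days.
Total: 5 + 61 + 18 = 84 days.
84 is a multiple of 7, so 23 February 2043 falls on the same weekday: Monday.

Monday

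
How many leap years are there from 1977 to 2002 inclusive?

6

Years divisible by 4 in [1977, 2002]: 1980, 1984, 1988, 1992, 1996, 2000.
2000 is divisible by 400, so still leap.
No century exceptions apply. Count: 6.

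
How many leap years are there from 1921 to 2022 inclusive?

25

Years divisible by 4: 1924, 1928, …, 2020 — 25 in all.
2000 is divisible by 400, so still leap.
No century exceptions apply. Count: 25.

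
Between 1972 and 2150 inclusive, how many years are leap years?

Years divisible by 4: 1972, 1976, …, 2148 — 45 in all.
Of these, 2100 is divisible by 100 but not 400, so not leap.
2000 is divisible by 400, so still leap.
Leap years: 45 − 1 = 44.

44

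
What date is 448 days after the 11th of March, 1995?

the 1st of June, 1996

Count 448 days after March 11, 1995:
March 11, 1995 → March 11, 1996: 366 days (1996 is a leap year).
March 1996: 31 − 11 = 20 days remain.
Then April (30), May (31): 30 + 31 = 61 days.
June 1, 1996: 1 day.
Residual: 82 days.
Total: 448 days.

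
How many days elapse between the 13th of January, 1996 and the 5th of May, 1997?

Day-of-year of January 13, 1996: 13.
Day-of-year of May 5, 1997: 125.
1996 has 366 days, so 366 − 13 = 353 days remain in 1996.
Total: 353 + 125 = 478 days.

478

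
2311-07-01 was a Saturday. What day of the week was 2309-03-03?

Count forward from the earlier date (March 3, 2309) to the later (July 1, 2311):
March 3, 2309 → March 3, 2310: 365 days.
March 3, 2310 → March 3, 2311: 365 days.
March 2311: 31 − 3 = 28 days remain.
Then April (30), May (31), June (30): 30 + 31 + 30 = 91 days.
July 1, 2311: 1 day.
Residual: 120 days.
Total: 850 days.
850 mod 7 = 3, so 3 days before Saturday is Wednesday.

Wednesday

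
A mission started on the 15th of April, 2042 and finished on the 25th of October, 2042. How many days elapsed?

April 2042: 30 − 15 = 15 days remain.
Then May (31), June (30), July (31), August (31), September (30): 31 + 30 + 31 + 31 + 30 = 153 days.
October 1–25, 2042: 25 days.
Total: 15 + 153 + 25 = 193 days.

193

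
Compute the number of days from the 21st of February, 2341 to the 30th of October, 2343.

Day-of-year of February 21, 2341: 52.
Day-of-year of October 30, 2343: 303.
2341 has 365 days, so 365 − 52 = 313 days remain in 2341.
Full years: 2342: 365. Sum = 365.
Total: 313 + 365 + 303 = 981 days.

981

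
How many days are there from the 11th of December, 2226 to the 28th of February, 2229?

December 11, 2226 → December 11, 2227: 365 days.
December 11, 2227 → December 11, 2228: 366 days (2228 is a leap year).
December 2228: 31 − 11 = 20 days remain.
Then January (31): 31 days.
February 1–28, 2229: 28 days (2229 is not a leap year).
Residual: 79 days.
Total: 810 days.

810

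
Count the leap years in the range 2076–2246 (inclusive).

Years divisible by 4: 2076, 2080, …, 2244 — 43 in all.
Of these, 2100, 2200 are divisible by 100 but not 400, so not leap.
Leap years: 43 − 2 = 41.

41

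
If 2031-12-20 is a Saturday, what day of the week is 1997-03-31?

Count forward from the earlier date (March 31, 1997) to the later (December 20, 2031):
Day-of-year of March 31, 1997: 90.
Day-of-year of December 20, 2031: 354.
1997 has 365 days, so 365 − 90 = 275 days remain in 1997.
Full years 1998–2030: 25 common + 8 leap = 25×365 + 8×366 = 12053 days.
Total: 275 + 12053 + 354 = 12682 days.
12682 mod 7 = 5, so 5 days before Saturday is Monday.

Monday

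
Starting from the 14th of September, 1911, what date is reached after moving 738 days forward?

the 21st of September, 1913

Count 738 days after September 14, 1911:
September 1911: 30 − 14 = 16 days remain.
Then 23 full months totalling 701 days.
September 1–21, 1913: 21 days.
Total: 16 + 701 + 21 = 738 days.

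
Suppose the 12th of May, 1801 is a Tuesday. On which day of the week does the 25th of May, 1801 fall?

Within May 1801: 25 − 12 = 13 days.
13 mod 7 = 6, so 6 days after Tuesday is Monday.

Monday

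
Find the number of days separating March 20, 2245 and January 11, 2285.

Day-of-year of March 20, 2245: 79.
Day-of-year of January 11, 2285: 11.
2245 has 365 days, so 365 − 79 = 286 days remain in 2245.
Full years 2246–2284: 29 common + 10 leap = 29×365 + 10×366 = 14245 days.
Total: 286 + 14245 + 11 = 14542 days.

14542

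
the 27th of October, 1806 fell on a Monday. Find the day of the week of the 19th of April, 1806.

Count forward from the earlier date (April 19, 1806) to the later (October 27, 1806):
April 1806: 30 − 19 = 11 days remain.
Then May (31), June (30), July (31), August (31), September (30): 31 + 30 + 31 + 31 + 30 = 153 days.
October 1–27, 1806: 27 days.
Total: 11 + 153 + 27 = 191 days.
191 mod 7 = 2, so 2 days before Monday is Saturday.

Saturday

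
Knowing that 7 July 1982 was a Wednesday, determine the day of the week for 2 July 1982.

Count forward from the earlier date (July 2, 1982) to the later (July 7, 1982):
Within July 1982: 7 − 2 = 5 days.
5 mod 7 = 5, so 5 days before Wednesday is Friday.

Friday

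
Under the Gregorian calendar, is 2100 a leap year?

2100 is not a leap year (divisible by 100 but not 400).

No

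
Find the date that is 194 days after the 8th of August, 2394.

the 18th of February, 2395

Count 194 days after August 8, 2394:
Day-of-year of August 8, 2394: 220.
Day-of-year of February 18, 2395: 49.
2394 has 365 days, so 365 − 220 = 145 days remain in 2394.
Total: 145 + 49 = 194 days.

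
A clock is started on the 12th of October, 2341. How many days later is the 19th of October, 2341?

7

Within October 2341: 19 − 12 = 7 days.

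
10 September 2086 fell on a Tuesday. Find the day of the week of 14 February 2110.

Friday

From September 10, 2086 to September 10, 2109: 23 years, of which 5 contain a Feb 29 — 18×365 + 5×366 = 8400 days.
(2100 is not a leap year (divisible by 100 but not 400).)
September 2109: 30 − 10 = 20 days remain.
Then October (31), November (30), December (31), January (31): 31 + 30 + 31 + 31 = 123 days.
February 1–14, 2110: 14 days (2110 is not a leap year).
Residual: 157 days.
Total: 8557 days.
8557 mod 7 = 3, so 3 days after Tuesday is Friday.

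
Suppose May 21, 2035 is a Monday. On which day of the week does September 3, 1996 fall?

Count forward from the earlier date (September 3, 1996) to the later (May 21, 2035):
From September 3, 1996 to September 3, 2034: 38 years, of which 9 contain a Feb 29 — 29×365 + 9×366 = 13879 days.
(2000 is a leap year (divisible by 400).)
September 2034: 30 − 3 = 27 days remain.
Then October (31), November (30), December (31), January (31), February 2035 (28), March (31), April (30): 31 + 30 + 31 + 31 + 28 + 31 + 30 = 212 days.
May 1–21, 2035: 21 days.
Residual: 260 days.
Total: 14139 days.
14139 mod 7 = 6, so 6 days before Monday is Tuesday.

Tuesday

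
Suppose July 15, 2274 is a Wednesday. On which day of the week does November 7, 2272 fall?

Thursday

Count forward from the earlier date (November 7, 2272) to the later (July 15, 2274):
November 7, 2272 → November 7, 2273: 365 days.
November 2273: 30 − 7 = 23 days remain.
Then December (31), January (31), February 2274 (28), March (31), April (30), May (31), June (30): 31 + 31 + 28 + 31 + 30 + 31 + 30 = 212 days.
July 1–15, 2274: 15 days.
Residual: 250 days.
Total: 615 days.
615 mod 7 = 6, so 6 days before Wednesday is Thursday.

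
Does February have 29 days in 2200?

2200 is not a leap year (divisible by 100 but not 400).

No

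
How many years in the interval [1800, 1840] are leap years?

10

Years divisible by 4 in [1800, 1840]: 1800, 1804, 1808, 1812, 1816, 1820, 1824, 1828, 1832, 1836, 1840.
Of these, 1800 is divisible by 100 but not 400, so not leap.
Leap years: 11 − 1 = 10.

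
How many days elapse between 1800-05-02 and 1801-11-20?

Day-of-year of May 2, 1800: 122.
Day-of-year of November 20, 1801: 324.
1800 has 365 days, so 365 − 122 = 243 days remain in 1800.
Total: 243 + 324 = 567 days.

567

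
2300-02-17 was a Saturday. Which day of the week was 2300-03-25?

Sunday

February 2300: 28 − 17 = 11 days remain (2300 is not a leap year (divisible by 100 but not 400), so February has 28 days).
March 1–25, 2300: 25 days.
Total: 11 + 25 = 36 days.
36 mod 7 = 1, so 1 day after Saturday is Sunday.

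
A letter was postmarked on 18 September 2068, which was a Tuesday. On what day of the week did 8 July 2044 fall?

Friday

Count forward from the earlier date (July 8, 2044) to the later (September 18, 2068):
Day-of-year of July 8, 2044: 190.
Day-of-year of September 18, 2068: 262.
2044 has 366 days, so 366 − 190 = 176 days remain in 2044.
Full years 2045–2067: 18 common + 5 leap = 18×365 + 5×366 = 8400 days.
Total: 176 + 8400 + 262 = 8838 days.
8838 mod 7 = 4, so 4 days before Tuesday is Friday.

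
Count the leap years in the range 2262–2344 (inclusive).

20

Years divisible by 4: 2264, 2268, …, 2344 — 21 in all.
Of these, 2300 is divisible by 100 but not 400, so not leap.
Leap years: 21 − 1 = 20.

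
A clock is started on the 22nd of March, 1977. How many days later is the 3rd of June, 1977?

March 1977: 31 − 22 = 9 days remain.
Then April (30), May (31): 30 + 31 = 61 days.
June 1–3, 1977: 3 days.
Total: 9 + 61 + 3 = 73 days.

73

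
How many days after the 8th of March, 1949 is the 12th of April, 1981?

Day-of-year of March 8, 1949: 67.
Day-of-year of April 12, 1981: 102.
1949 has 365 days, so 365 − 67 = 298 days remain in 1949.
Full years 1950–1980: 23 common + 8 leap = 23×365 + 8×366 = 11323 days.
Total: 298 + 11323 + 102 = 11723 days.

11723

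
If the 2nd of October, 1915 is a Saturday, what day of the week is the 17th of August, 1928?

Friday

Day-of-year of October 2, 1915: 275.
Day-of-year of August 17, 1928: 230.
1915 has 365 days, so 365 − 275 = 90 days remain in 1915.
Full years 1916–1927: 9 common + 3 leap = 9×365 + 3×366 = 4383 days.
Total: 90 + 4383 + 230 = 4703 days.
4703 mod 7 = 6, so 6 days after Saturday is Friday.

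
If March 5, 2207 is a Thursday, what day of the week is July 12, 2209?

Day-of-year of March 5, 2207: 64.
Day-of-year of July 12, 2209: 193.
2207 has 365 days, so 365 − 64 = 301 days remain in 2207.
Full years: 2208: 366. Sum = 366.
Total: 301 + 366 + 193 = 860 days.
860 mod 7 = 6, so 6 days after Thursday is Wednesday.

Wednesday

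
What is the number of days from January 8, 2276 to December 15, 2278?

1072

Day-of-year of January 8, 2276: 8.
Day-of-year of December 15, 2278: 349.
2276 has 366 days, so 366 − 8 = 358 days remain in 2276.
Full years: 2277: 365. Sum = 365.
Total: 358 + 365 + 349 = 1072 days.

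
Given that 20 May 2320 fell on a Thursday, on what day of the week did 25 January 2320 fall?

Sunday

Count forward from the earlier date (January 25, 2320) to the later (May 20, 2320):
January 2320: 31 − 25 = 6 days remain.
Then February 2320 (29), March (31), April (30): 29 + 31 + 30 = 90 days.
May 1–20, 2320: 20 days.
Total: 6 + 90 + 20 = 116 days.
116 mod 7 = 4, so 4 days before Thursday is Sunday.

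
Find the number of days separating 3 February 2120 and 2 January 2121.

February 2120: 29 − 3 = 26 days remain (2120 is a leap year, so February has 29 days).
Then 10 full months totalling 306 days.
January 1–2, 2121: 2 days.
Residual: 334 days.
Total: 334 days.

334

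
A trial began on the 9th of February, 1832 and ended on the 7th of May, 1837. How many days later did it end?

1914

February 9, 1832 → February 9, 1833: 366 days (1832 is a leap year).
February 9, 1833 → February 9, 1834: 365 days.
February 9, 1834 → February 9, 1835: 365 days.
February 9, 1835 → February 9, 1836: 365 days.
February 9, 1836 → February 9, 1837: 366 days (1836 is a leap year).
February 1837: 28 − 9 = 19 days remain (1837 is not a leap year, so February has 28 days).
Then March (31), April (30): 31 + 30 = 61 days.
May 1–7, 1837: 7 days.
Residual: 87 days.
Total: 1914 days.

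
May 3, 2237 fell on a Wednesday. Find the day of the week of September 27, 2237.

May 2237: 31 − 3 = 28 days remain.
Then June (30), July (31), August (31): 30 + 31 + 31 = 92 days.
September 1–27, 2237: 27 days.
Total: 28 + 92 + 27 = 147 days.
147 is a multiple of 7, so September 27, 2237 falls on the same weekday: Wednesday.

Wednesday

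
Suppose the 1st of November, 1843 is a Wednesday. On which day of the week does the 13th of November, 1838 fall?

Tuesday

Count forward from the earlier date (November 13, 1838) to the later (November 1, 1843):
November 13, 1838 → November 13, 1839: 365 days.
November 13, 1839 → November 13, 1840: 366 days (1840 is a leap year).
November 13, 1840 → November 13, 1841: 365 days.
November 13, 1841 → November 13, 1842: 365 days.
November 1842: 30 − 13 = 17 days remain.
Then 11 full months totalling 335 days.
November 1, 1843: 1 day.
Residual: 353 days.
Total: 1814 days.
1814 mod 7 = 1, so 1 day before Wednesday is Tuesday.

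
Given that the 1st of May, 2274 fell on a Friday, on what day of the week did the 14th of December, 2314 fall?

From May 1, 2274 to May 1, 2314: 40 years, of which 9 contain a Feb 29 — 31×365 + 9×366 = 14609 days.
(2300 is not a leap year (divisible by 100 but not 400).)
May 2314: 31 − 1 = 30 days remain.
Then June (30), July (31), August (31), September (30), October (31), November (30): 30 + 31 + 31 + 30 + 31 + 30 = 183 days.
December 1–14, 2314: 14 days.
Residual: 227 days.
Total: 14836 days.
14836 mod 7 = 3, so 3 days after Friday is Monday.

Monday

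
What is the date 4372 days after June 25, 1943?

June 14, 1955

Count 4372 days after June 25, 1943:
Day-of-year of June 25, 1943: 176.
Day-of-year of June 14, 1955: 165.
1943 has 365 days, so 365 − 176 = 189 days remain in 1943.
Full years 1944–1954: 8 common + 3 leap = 8×365 + 3×366 = 4018 days.
Total: 189 + 4018 + 165 = 4372 days.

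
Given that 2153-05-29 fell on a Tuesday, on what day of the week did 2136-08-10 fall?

Count forward from the earlier date (August 10, 2136) to the later (May 29, 2153):
From August 10, 2136 to August 10, 2152: 16 years, of which 4 contain a Feb 29 — 12×365 + 4×366 = 5844 days.
August 2152: 31 − 10 = 21 days remain.
Then September (30), October (31), November (30), December (31), January (31), February 2153 (28), March (31), April (30): 30 + 31 + 30 + 31 + 31 + 28 + 31 + 30 = 242 days.
May 1–29, 2153: 29 days.
Residual: 292 days.
Total: 6136 days.
6136 mod 7 = 4, so 4 days before Tuesday is Friday.

Friday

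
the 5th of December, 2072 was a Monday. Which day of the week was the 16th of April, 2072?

Saturday

Count forward from the earlier date (April 16, 2072) to the later (December 5, 2072):
April 2072: 30 − 16 = 14 days remain.
Then May (31), June (30), July (31), August (31), September (30), October (31), November (30): 31 + 30 + 31 + 31 + 30 + 31 + 30 = 214 days.
December 1–5, 2072: 5 days.
Total: 14 + 214 + 5 = 233 days.
233 mod 7 = 2, so 2 days before Monday is Saturday.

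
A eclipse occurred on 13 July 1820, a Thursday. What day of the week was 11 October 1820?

Wednesday

July 1820: 31 − 13 = 18 days remain.
Then August (31), September (30): 31 + 30 = 61 days.
October 1–11, 1820: 11 days.
Total: 18 + 61 + 11 = 90 days.
90 mod 7 = 6, so 6 days after Thursday is Wednesday.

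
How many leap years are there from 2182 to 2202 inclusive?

4

Years divisible by 4 in [2182, 2202]: 2184, 2188, 2192, 2196, 2200.
Of these, 2200 is divisible by 100 but not 400, so not leap.
Leap years: 5 − 1 = 4.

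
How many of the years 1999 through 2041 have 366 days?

Years divisible by 4 in [1999, 2041]: 2000, 2004, 2008, 2012, 2016, 2020, 2024, 2028, 2032, 2036, 2040.
2000 is divisible by 400, so still leap.
No century exceptions apply. Count: 11.

11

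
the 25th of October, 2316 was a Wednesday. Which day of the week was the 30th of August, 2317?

Thursday

Day-of-year of October 25, 2316: 299.
Day-of-year of August 30, 2317: 242.
2316 has 366 days, so 366 − 299 = 67 days remain in 2316.
Total: 67 + 242 = 309 days.
309 mod 7 = 1, so 1 day after Wednesday is Thursday.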